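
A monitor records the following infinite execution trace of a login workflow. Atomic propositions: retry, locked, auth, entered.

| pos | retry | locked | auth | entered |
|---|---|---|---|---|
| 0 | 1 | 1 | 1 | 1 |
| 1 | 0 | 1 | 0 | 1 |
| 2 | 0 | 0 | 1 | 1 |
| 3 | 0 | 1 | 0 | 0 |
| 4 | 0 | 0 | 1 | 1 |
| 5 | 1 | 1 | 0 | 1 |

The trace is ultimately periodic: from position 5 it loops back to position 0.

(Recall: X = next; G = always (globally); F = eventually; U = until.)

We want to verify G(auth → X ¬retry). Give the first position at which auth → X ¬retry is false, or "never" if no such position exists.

4

Check auth → X ¬retry at each position in order: 0 ✓, 1 ✓, 2 ✓, 3 ✓.
At position 4 the labels are {auth, entered} and the next position 5 has {entered, locked, retry}, so auth → X ¬retry is false there. This is the first violation.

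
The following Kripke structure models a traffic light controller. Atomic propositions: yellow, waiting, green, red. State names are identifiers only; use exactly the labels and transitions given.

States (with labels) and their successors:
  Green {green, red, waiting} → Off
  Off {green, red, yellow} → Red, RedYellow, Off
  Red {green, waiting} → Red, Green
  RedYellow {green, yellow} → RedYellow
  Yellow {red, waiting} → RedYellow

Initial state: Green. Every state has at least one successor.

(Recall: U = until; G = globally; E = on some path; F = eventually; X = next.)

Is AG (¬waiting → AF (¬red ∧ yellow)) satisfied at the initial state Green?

States satisfying ¬waiting → AF (¬red ∧ yellow): {Green, Red, RedYellow, Yellow}.
States satisfying AG (¬waiting → AF (¬red ∧ yellow)): {RedYellow, Yellow}.
Off is reachable from Green and violates ¬waiting → AF (¬red ∧ yellow), so AG fails at Green.
Green ∉ Sat(AG (¬waiting → AF (¬red ∧ yellow))).

Violated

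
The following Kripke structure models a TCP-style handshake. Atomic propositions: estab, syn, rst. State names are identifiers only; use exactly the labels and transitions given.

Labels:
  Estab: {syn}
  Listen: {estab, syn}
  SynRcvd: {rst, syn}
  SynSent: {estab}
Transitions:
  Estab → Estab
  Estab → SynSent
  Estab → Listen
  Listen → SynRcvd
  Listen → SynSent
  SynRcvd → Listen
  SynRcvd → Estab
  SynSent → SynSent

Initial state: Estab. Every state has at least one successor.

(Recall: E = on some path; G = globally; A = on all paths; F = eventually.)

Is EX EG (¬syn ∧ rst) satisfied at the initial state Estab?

States satisfying EG (¬syn ∧ rst): ∅.
States satisfying EX EG (¬syn ∧ rst): ∅.
No suitable path/successor from Estab witnesses the formula.
Estab ∉ Sat(EX EG (¬syn ∧ rst)).

No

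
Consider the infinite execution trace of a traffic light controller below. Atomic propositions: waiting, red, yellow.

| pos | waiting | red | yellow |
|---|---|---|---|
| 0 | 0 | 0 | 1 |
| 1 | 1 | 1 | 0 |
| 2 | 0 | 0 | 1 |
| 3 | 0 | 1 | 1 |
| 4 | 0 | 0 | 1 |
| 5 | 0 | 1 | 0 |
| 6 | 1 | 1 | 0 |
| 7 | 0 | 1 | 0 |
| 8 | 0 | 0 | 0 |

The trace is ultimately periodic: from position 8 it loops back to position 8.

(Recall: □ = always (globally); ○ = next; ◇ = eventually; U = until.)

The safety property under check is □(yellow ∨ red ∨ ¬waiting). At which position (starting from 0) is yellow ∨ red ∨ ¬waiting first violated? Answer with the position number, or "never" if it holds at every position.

never

yellow ∨ red ∨ ¬waiting holds at every position 0..8, and those are all the positions the trace ever visits, so the invariant □(yellow ∨ red ∨ ¬waiting) is never violated.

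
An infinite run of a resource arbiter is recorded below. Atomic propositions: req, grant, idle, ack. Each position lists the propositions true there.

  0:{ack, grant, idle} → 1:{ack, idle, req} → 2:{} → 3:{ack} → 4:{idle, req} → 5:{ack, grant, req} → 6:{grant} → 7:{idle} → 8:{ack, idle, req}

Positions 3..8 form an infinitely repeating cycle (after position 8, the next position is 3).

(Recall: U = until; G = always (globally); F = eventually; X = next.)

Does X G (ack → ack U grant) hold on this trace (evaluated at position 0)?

The position after 0 is 1; G (ack → ack U grant) is false there.

Violated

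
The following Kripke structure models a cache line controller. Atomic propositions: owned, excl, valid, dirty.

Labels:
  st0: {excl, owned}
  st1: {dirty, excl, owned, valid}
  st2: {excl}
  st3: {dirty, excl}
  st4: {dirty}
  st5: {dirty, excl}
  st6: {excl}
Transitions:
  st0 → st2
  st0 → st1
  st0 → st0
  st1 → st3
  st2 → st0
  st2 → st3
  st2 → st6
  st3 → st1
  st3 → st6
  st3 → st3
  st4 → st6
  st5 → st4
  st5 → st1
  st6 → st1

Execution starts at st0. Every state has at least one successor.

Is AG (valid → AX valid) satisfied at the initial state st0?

States satisfying valid → AX valid: {st0, st2, st3, st4, st5, st6}.
States satisfying AG (valid → AX valid): ∅.
st1 is reachable from st0 and violates valid → AX valid, so AG fails at st0.
st0 ∉ Sat(AG (valid → AX valid)).

Does not hold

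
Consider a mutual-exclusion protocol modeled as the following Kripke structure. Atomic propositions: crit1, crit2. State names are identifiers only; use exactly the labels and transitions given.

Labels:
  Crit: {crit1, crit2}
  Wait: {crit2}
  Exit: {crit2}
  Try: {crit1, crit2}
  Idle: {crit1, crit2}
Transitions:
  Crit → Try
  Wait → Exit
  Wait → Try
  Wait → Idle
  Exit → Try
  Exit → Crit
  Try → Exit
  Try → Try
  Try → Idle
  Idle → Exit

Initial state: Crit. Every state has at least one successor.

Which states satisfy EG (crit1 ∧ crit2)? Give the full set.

{Crit, Try}

States satisfying crit1 ∧ crit2: {Crit, Try, Idle}.
States satisfying EG (crit1 ∧ crit2): {Crit, Try}.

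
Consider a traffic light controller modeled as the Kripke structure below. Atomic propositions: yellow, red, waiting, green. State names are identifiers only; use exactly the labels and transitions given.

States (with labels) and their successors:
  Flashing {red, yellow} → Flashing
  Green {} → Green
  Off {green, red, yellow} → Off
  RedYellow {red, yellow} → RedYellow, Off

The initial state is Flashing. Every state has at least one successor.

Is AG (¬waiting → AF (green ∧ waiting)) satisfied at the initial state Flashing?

No

States satisfying ¬waiting → AF (green ∧ waiting): ∅.
States satisfying AG (¬waiting → AF (green ∧ waiting)): ∅.
Flashing is reachable from Flashing and violates ¬waiting → AF (green ∧ waiting), so AG fails at Flashing.
Flashing ∉ Sat(AG (¬waiting → AF (green ∧ waiting))).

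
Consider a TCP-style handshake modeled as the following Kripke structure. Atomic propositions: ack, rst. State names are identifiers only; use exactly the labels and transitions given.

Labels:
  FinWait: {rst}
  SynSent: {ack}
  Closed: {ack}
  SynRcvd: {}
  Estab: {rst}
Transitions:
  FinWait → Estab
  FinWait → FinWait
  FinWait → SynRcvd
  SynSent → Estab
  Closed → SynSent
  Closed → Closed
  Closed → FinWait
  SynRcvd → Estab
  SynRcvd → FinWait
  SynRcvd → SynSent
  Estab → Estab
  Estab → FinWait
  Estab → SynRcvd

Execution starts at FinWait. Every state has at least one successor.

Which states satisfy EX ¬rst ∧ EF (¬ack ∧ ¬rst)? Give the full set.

{FinWait, Closed, SynRcvd, Estab}

States satisfying ¬rst: {SynSent, Closed, SynRcvd}.
States satisfying EX ¬rst: {FinWait, Closed, SynRcvd, Estab}.
States satisfying ¬ack ∧ ¬rst: {SynRcvd}.
States satisfying EF (¬ack ∧ ¬rst): {FinWait, SynSent, Closed, SynRcvd, Estab}.
States satisfying EX ¬rst ∧ EF (¬ack ∧ ¬rst): {FinWait, Closed, SynRcvd, Estab}.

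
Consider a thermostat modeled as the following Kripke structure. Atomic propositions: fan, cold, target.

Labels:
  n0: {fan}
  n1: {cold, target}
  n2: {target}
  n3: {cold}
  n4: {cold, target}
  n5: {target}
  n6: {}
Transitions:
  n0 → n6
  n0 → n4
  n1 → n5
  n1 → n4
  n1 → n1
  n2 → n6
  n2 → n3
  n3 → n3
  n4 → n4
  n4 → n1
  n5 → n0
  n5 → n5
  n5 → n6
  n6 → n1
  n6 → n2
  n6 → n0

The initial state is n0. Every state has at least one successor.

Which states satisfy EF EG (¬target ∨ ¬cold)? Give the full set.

States satisfying EG (¬target ∨ ¬cold): {n0, n2, n3, n5, n6}.
States satisfying EF EG (¬target ∨ ¬cold): {n0, n1, n2, n3, n4, n5, n6}.

{n0, n1, n2, n3, n4, n5, n6}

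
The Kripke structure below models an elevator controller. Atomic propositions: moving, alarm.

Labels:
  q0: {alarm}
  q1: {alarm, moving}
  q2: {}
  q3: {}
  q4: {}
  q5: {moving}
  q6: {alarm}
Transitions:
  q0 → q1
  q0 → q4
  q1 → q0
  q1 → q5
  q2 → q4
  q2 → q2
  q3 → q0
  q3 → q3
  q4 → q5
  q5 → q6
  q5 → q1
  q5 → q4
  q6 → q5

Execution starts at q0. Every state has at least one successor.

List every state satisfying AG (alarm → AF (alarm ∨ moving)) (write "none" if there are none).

{q0, q1, q2, q3, q4, q5, q6}

States satisfying alarm → AF (alarm ∨ moving): {q0, q1, q2, q3, q4, q5, q6}.
States satisfying AG (alarm → AF (alarm ∨ moving)): {q0, q1, q2, q3, q4, q5, q6}.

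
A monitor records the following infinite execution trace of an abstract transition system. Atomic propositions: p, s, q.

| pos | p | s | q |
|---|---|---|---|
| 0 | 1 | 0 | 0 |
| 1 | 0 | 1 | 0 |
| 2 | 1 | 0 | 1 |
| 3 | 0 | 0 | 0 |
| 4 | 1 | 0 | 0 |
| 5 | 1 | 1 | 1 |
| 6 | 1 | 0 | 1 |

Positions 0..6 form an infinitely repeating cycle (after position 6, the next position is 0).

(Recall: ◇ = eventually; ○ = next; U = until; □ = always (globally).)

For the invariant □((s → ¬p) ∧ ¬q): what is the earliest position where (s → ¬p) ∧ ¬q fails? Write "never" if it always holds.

Check (s → ¬p) ∧ ¬q at each position in order: 0 ✓, 1 ✓.
At position 2 the labels are {p, q}, so (s → ¬p) ∧ ¬q is false there. This is the first violation.

2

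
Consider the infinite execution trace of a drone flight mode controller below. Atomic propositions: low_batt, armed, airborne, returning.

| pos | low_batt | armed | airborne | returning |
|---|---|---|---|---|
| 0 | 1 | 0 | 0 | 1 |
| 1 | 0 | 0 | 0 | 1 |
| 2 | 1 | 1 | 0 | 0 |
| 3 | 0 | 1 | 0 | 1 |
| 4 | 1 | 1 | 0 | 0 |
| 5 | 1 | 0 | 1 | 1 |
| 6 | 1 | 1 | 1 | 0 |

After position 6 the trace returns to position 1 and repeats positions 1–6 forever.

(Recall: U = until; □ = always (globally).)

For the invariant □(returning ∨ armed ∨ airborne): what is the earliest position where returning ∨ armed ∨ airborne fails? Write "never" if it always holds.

never

returning ∨ armed ∨ airborne holds at every position 0..6, and those are all the positions the trace ever visits, so the invariant □(returning ∨ armed ∨ airborne) is never violated.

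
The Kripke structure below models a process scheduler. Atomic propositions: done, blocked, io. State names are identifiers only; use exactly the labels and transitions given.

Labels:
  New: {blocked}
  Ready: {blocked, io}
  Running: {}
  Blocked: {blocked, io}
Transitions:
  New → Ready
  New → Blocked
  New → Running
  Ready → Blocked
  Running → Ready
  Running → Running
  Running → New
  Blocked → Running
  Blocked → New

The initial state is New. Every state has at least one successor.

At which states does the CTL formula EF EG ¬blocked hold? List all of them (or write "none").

{New, Ready, Running, Blocked}

States satisfying EG ¬blocked: {Running}.
States satisfying EF EG ¬blocked: {New, Ready, Running, Blocked}.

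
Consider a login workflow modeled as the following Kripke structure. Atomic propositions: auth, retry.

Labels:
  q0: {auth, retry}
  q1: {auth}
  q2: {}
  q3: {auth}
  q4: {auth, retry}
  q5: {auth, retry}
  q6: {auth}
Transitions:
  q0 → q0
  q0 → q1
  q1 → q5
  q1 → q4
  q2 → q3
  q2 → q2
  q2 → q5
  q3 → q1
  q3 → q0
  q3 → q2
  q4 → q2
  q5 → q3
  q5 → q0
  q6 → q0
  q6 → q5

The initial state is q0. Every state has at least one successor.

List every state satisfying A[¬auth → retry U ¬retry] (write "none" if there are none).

States satisfying ¬auth → retry: {q0, q1, q3, q4, q5, q6}.
States satisfying ¬retry: {q1, q2, q3, q6}.
States satisfying A[¬auth → retry U ¬retry]: {q1, q2, q3, q4, q6}.

{q1, q2, q3, q4, q6}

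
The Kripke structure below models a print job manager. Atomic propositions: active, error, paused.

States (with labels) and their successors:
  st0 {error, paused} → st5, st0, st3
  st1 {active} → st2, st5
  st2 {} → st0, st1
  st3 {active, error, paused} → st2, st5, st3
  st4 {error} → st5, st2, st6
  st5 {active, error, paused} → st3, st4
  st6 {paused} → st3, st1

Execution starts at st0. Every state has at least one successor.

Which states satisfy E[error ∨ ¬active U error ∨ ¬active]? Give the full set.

States satisfying error ∨ ¬active: {st0, st2, st3, st4, st5, st6}.
States satisfying E[error ∨ ¬active U error ∨ ¬active]: {st0, st2, st3, st4, st5, st6}.

{st0, st2, st3, st4, st5, st6}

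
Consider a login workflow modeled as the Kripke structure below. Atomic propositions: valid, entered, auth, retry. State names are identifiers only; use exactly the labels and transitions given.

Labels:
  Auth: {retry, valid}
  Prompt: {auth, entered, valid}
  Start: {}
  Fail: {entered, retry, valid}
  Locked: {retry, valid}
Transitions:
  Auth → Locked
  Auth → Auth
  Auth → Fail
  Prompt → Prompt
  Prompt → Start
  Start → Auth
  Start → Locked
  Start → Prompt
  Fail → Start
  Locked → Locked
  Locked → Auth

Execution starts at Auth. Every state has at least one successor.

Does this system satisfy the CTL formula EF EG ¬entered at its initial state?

Yes

States satisfying EG ¬entered: {Auth, Start, Locked}.
States satisfying EF EG ¬entered: {Auth, Prompt, Start, Fail, Locked}.
Some path from Auth reaches a state where EG ¬entered holds.
Auth ∈ Sat(EF EG ¬entered).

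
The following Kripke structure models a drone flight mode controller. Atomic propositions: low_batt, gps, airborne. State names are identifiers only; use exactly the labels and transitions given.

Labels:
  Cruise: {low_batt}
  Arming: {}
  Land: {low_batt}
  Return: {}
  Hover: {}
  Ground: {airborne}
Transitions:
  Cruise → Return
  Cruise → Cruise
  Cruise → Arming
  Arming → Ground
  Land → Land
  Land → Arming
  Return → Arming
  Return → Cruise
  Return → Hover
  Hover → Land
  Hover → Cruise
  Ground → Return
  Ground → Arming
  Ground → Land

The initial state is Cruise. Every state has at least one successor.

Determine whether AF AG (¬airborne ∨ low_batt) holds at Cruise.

States satisfying AG (¬airborne ∨ low_batt): ∅.
States satisfying AF AG (¬airborne ∨ low_batt): ∅.
There is a path from Cruise along which AG (¬airborne ∨ low_batt) never holds.
Cruise ∉ Sat(AF AG (¬airborne ∨ low_batt)).

Does not hold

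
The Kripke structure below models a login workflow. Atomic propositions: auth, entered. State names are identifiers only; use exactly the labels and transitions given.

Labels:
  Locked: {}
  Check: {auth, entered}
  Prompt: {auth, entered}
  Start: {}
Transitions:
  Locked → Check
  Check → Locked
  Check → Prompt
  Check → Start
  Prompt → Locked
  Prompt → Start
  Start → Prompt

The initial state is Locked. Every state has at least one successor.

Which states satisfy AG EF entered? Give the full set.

States satisfying EF entered: {Locked, Check, Prompt, Start}.
States satisfying AG EF entered: {Locked, Check, Prompt, Start}.

{Locked, Check, Prompt, Start}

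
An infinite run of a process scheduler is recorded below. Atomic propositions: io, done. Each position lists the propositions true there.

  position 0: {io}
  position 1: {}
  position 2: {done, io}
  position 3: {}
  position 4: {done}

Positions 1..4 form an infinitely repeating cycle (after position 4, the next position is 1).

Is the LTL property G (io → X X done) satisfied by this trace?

io → X X done holds at every position 0..4, and those are all positions ever visited, so G (io → X X done) holds.
Positions where io holds: 0, 2.
Check X X done at each: 0→ok, 2→ok.

Satisfied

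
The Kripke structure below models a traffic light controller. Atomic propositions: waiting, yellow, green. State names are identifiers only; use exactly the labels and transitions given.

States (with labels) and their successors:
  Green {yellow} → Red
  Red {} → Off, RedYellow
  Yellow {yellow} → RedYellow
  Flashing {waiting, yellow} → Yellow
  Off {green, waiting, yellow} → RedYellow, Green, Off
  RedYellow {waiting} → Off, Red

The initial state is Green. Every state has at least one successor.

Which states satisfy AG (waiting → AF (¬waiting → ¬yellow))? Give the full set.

States satisfying waiting → AF (¬waiting → ¬yellow): {Green, Red, Yellow, Flashing, Off, RedYellow}.
States satisfying AG (waiting → AF (¬waiting → ¬yellow)): {Green, Red, Yellow, Flashing, Off, RedYellow}.

{Green, Red, Yellow, Flashing, Off, RedYellow}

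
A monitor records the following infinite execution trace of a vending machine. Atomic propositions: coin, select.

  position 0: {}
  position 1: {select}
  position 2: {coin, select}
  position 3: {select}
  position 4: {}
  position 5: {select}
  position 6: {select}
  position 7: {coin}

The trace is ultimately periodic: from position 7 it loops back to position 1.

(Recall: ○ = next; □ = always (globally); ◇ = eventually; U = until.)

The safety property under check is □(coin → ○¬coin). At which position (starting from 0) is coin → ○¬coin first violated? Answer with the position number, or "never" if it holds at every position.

never

coin → ○¬coin holds at every position 0..7, and those are all the positions the trace ever visits, so the invariant □(coin → ○¬coin) is never violated.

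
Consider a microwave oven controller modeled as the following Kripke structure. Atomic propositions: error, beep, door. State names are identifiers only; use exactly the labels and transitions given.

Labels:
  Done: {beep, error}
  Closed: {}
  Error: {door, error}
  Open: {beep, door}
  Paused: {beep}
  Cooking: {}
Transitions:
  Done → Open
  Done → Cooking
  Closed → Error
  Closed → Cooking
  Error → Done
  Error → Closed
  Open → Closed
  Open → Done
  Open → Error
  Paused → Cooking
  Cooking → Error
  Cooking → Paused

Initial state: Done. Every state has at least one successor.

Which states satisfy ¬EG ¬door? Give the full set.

{Error, Open}

States satisfying ¬door: {Done, Closed, Paused, Cooking}.
States satisfying EG ¬door: {Done, Closed, Paused, Cooking}.
States satisfying ¬EG ¬door: {Error, Open}.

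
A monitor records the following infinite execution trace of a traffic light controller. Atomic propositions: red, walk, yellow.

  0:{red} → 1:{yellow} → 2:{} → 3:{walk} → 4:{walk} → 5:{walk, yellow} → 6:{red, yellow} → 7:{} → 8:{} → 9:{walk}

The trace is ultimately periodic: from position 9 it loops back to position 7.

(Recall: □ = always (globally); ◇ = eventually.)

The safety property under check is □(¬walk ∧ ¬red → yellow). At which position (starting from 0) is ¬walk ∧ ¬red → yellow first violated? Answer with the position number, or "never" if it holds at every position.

2

Check ¬walk ∧ ¬red → yellow at each position in order: 0 ✓, 1 ✓.
At position 2 the labels are {}, so ¬walk ∧ ¬red → yellow is false there. This is the first violation.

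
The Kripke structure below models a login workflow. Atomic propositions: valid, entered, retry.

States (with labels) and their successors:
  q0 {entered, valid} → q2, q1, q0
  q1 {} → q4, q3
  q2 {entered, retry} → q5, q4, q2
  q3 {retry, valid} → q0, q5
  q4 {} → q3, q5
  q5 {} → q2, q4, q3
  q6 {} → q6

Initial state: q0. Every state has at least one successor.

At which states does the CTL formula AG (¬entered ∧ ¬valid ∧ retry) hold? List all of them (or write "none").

States satisfying ¬entered ∧ ¬valid ∧ retry: ∅.
States satisfying AG (¬entered ∧ ¬valid ∧ retry): ∅.

none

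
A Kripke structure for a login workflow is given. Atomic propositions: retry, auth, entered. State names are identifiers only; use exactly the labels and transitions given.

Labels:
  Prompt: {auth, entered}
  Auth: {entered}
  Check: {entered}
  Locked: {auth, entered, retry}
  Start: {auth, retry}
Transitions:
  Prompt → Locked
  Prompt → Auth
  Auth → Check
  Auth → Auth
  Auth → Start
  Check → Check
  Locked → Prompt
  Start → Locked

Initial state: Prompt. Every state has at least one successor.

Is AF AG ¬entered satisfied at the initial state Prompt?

States satisfying AG ¬entered: ∅.
States satisfying AF AG ¬entered: ∅.
There is a path from Prompt along which AG ¬entered never holds.
Prompt ∉ Sat(AF AG ¬entered).

Does not hold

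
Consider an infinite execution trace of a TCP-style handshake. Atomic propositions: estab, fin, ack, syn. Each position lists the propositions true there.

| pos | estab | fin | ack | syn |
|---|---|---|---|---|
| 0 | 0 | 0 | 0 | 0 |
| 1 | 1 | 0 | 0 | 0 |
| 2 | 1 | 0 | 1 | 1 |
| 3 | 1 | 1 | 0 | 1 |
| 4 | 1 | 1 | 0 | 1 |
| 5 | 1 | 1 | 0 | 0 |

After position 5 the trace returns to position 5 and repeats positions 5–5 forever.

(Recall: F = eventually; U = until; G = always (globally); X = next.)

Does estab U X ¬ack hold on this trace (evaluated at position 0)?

Walking from position 0: X ¬ack first holds at position 0, and estab holds at every earlier position along the way, so estab U X ¬ack holds.

Holds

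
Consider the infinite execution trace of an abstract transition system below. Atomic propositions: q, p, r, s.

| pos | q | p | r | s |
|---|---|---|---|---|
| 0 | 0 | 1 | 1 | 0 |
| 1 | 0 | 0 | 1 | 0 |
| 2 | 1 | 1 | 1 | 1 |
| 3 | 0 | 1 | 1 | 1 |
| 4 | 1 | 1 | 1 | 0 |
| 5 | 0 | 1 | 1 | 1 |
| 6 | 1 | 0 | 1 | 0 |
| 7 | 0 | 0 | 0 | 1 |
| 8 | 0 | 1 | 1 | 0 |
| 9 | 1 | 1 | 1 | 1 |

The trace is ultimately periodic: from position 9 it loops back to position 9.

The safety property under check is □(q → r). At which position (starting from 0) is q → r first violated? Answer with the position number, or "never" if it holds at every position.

q → r holds at every position 0..9, and those are all the positions the trace ever visits, so the invariant □(q → r) is never violated.

never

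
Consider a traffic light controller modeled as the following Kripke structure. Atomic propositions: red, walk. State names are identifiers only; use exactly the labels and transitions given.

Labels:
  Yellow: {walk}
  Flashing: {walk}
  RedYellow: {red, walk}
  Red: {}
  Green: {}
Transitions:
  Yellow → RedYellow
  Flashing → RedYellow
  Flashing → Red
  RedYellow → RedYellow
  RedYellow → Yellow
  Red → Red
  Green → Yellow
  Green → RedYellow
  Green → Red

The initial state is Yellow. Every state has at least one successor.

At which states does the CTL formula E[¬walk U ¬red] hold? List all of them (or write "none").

{Yellow, Flashing, Red, Green}

States satisfying ¬walk: {Red, Green}.
States satisfying ¬red: {Yellow, Flashing, Red, Green}.
States satisfying E[¬walk U ¬red]: {Yellow, Flashing, Red, Green}.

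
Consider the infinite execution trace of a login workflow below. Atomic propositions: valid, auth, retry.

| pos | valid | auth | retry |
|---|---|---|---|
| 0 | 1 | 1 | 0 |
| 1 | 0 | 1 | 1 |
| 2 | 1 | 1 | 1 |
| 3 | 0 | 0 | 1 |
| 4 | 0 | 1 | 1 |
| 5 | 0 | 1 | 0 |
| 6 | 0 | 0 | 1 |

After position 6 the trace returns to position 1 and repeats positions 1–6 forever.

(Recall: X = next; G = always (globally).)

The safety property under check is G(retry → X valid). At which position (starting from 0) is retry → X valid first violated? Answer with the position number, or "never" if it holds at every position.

2

Check retry → X valid at each position in order: 0 ✓, 1 ✓.
At position 2 the labels are {auth, retry, valid} and the next position 3 has {retry}, so retry → X valid is false there. This is the first violation.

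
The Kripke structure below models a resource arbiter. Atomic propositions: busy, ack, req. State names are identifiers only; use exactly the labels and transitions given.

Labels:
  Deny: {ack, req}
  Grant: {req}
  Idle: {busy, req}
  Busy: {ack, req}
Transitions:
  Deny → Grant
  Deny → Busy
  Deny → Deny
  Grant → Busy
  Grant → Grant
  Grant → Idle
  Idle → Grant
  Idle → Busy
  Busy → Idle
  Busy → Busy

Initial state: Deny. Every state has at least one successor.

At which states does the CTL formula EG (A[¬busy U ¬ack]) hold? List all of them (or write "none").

{Grant, Idle}

States satisfying A[¬busy U ¬ack]: {Grant, Idle}.
States satisfying EG (A[¬busy U ¬ack]): {Grant, Idle}.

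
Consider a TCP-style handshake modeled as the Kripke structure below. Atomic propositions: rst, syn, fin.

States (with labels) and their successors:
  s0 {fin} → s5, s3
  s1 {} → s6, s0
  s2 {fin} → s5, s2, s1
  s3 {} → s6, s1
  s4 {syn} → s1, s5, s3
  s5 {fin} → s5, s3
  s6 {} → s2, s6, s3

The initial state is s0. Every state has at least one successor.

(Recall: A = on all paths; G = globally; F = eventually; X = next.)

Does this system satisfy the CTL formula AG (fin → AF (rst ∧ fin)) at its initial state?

States satisfying fin → AF (rst ∧ fin): {s1, s3, s4, s6}.
States satisfying AG (fin → AF (rst ∧ fin)): ∅.
s0 is reachable from s0 and violates fin → AF (rst ∧ fin), so AG fails at s0.
s0 ∉ Sat(AG (fin → AF (rst ∧ fin))).

Does not hold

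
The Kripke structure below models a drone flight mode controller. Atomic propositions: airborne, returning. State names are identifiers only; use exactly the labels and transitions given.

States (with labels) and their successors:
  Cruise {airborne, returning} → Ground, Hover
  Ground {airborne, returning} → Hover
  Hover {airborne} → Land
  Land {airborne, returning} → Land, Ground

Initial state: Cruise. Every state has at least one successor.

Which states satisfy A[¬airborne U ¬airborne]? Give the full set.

States satisfying ¬airborne: ∅.
States satisfying A[¬airborne U ¬airborne]: ∅.

none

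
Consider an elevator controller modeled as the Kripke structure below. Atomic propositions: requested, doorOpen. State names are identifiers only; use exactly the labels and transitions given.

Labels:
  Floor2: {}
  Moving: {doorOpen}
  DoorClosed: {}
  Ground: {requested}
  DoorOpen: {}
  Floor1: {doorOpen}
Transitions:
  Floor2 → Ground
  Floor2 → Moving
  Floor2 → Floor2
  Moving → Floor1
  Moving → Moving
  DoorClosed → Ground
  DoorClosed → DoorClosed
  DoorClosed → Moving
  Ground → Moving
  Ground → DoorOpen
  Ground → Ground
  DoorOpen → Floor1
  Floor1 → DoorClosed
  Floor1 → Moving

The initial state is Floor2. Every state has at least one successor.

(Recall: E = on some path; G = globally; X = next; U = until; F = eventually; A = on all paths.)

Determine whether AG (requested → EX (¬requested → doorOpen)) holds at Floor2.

Holds

States satisfying requested → EX (¬requested → doorOpen): {Floor2, Moving, DoorClosed, Ground, DoorOpen, Floor1}.
States satisfying AG (requested → EX (¬requested → doorOpen)): {Floor2, Moving, DoorClosed, Ground, DoorOpen, Floor1}.
Every state reachable from Floor2 satisfies requested → EX (¬requested → doorOpen).
Floor2 ∈ Sat(AG (requested → EX (¬requested → doorOpen))).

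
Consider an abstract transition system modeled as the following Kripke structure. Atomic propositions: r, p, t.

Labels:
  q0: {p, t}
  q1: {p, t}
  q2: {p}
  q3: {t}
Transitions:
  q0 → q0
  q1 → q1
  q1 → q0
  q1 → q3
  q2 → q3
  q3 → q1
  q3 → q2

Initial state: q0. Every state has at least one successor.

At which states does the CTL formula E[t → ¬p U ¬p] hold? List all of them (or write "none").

{q2, q3}

States satisfying t → ¬p: {q2, q3}.
States satisfying ¬p: {q3}.
States satisfying E[t → ¬p U ¬p]: {q2, q3}.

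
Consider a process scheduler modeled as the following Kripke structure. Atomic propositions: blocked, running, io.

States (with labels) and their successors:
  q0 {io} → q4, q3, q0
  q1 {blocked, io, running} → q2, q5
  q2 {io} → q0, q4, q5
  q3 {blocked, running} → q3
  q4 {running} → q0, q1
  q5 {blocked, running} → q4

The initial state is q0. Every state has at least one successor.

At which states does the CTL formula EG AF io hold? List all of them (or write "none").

{q0, q1, q2, q4, q5}

States satisfying AF io: {q0, q1, q2, q4, q5}.
States satisfying EG AF io: {q0, q1, q2, q4, q5}.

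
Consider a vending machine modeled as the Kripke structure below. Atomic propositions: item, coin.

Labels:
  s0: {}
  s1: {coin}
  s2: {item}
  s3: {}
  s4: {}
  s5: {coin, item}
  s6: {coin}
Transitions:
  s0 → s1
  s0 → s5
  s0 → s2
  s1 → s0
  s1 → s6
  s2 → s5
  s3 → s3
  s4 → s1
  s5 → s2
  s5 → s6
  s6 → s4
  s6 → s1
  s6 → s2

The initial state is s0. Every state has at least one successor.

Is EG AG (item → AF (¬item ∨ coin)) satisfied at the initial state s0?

States satisfying AG (item → AF (¬item ∨ coin)): {s0, s1, s2, s3, s4, s5, s6}.
States satisfying EG AG (item → AF (¬item ∨ coin)): {s0, s1, s2, s3, s4, s5, s6}.
s0 ∈ Sat(EG AG (item → AF (¬item ∨ coin))).

Holds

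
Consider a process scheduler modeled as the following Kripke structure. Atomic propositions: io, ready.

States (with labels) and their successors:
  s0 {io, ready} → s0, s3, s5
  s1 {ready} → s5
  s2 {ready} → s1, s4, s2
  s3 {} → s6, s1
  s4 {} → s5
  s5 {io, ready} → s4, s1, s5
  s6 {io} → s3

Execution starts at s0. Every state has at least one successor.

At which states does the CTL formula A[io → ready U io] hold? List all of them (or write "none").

States satisfying io → ready: {s0, s1, s2, s3, s4, s5}.
States satisfying io: {s0, s5, s6}.
States satisfying A[io → ready U io]: {s0, s1, s3, s4, s5, s6}.

{s0, s1, s3, s4, s5, s6}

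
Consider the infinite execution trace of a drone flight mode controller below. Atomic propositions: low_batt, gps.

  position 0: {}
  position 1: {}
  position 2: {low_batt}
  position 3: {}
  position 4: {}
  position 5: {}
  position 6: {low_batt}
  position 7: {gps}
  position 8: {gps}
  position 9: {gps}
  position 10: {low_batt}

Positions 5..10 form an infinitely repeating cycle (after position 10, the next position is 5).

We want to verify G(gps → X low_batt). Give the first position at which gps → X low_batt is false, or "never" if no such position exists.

7

Check gps → X low_batt at each position in order: 0 ✓, 1 ✓, 2 ✓, 3 ✓, 4 ✓, 5 ✓, 6 ✓.
At position 7 the labels are {gps} and the next position 8 has {gps}, so gps → X low_batt is false there. This is the first violation.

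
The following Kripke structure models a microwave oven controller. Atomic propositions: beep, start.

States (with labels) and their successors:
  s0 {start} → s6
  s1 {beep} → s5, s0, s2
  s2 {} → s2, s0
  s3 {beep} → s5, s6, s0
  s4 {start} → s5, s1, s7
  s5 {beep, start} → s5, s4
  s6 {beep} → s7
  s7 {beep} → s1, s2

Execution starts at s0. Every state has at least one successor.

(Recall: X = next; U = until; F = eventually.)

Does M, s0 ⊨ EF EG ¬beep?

Yes

States satisfying EG ¬beep: {s2}.
States satisfying EF EG ¬beep: {s0, s1, s2, s3, s4, s5, s6, s7}.
Some path from s0 reaches a state where EG ¬beep holds.
s0 ∈ Sat(EF EG ¬beep).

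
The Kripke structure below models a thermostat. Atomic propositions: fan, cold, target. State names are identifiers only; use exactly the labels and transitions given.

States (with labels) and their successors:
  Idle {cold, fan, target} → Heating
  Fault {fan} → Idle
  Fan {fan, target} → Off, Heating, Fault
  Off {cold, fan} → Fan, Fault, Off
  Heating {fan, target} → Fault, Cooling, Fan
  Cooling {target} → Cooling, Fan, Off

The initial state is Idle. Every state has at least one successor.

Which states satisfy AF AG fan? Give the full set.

States satisfying AG fan: ∅.
States satisfying AF AG fan: ∅.

none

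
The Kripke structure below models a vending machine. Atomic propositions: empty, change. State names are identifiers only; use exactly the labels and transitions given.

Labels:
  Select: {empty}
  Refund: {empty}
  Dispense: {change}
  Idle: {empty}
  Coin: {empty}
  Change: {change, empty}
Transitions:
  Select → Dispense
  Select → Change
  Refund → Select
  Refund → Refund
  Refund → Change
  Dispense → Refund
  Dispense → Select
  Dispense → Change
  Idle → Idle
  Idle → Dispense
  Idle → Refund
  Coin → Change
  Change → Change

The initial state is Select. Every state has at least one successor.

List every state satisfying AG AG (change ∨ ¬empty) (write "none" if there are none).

{Change}

States satisfying AG (change ∨ ¬empty): {Change}.
States satisfying AG AG (change ∨ ¬empty): {Change}.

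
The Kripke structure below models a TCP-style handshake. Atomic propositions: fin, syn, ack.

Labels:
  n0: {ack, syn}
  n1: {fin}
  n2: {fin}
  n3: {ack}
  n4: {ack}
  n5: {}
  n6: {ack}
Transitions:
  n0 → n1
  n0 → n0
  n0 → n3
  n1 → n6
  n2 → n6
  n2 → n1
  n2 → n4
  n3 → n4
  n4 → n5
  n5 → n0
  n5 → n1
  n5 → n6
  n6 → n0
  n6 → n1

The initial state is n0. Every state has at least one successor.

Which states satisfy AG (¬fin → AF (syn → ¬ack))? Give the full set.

none

States satisfying ¬fin → AF (syn → ¬ack): {n1, n2, n3, n4, n5, n6}.
States satisfying AG (¬fin → AF (syn → ¬ack)): ∅.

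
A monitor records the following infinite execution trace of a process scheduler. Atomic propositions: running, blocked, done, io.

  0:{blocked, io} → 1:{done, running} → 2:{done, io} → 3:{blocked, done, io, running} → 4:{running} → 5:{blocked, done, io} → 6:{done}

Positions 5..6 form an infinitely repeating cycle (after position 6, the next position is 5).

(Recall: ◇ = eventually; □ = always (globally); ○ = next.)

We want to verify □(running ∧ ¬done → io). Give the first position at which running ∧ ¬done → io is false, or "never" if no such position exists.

Check running ∧ ¬done → io at each position in order: 0 ✓, 1 ✓, 2 ✓, 3 ✓.
At position 4 the labels are {running}, so running ∧ ¬done → io is false there. This is the first violation.

4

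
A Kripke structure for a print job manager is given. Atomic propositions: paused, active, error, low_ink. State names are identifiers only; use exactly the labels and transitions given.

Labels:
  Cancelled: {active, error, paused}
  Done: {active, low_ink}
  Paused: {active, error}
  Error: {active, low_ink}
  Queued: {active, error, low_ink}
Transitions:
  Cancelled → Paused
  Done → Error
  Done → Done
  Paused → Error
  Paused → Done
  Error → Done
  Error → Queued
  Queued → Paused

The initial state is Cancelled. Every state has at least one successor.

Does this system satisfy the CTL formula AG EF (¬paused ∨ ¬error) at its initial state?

States satisfying EF (¬paused ∨ ¬error): {Cancelled, Done, Paused, Error, Queued}.
States satisfying AG EF (¬paused ∨ ¬error): {Cancelled, Done, Paused, Error, Queued}.
Every state reachable from Cancelled satisfies EF (¬paused ∨ ¬error).
Cancelled ∈ Sat(AG EF (¬paused ∨ ¬error)).

Satisfied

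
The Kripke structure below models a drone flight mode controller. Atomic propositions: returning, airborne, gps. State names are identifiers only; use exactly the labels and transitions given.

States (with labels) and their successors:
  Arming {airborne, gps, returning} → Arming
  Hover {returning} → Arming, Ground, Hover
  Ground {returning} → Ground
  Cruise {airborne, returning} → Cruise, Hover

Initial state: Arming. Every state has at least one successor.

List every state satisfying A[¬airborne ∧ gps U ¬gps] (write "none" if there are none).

{Hover, Ground, Cruise}

States satisfying ¬airborne ∧ gps: ∅.
States satisfying ¬gps: {Hover, Ground, Cruise}.
States satisfying A[¬airborne ∧ gps U ¬gps]: {Hover, Ground, Cruise}.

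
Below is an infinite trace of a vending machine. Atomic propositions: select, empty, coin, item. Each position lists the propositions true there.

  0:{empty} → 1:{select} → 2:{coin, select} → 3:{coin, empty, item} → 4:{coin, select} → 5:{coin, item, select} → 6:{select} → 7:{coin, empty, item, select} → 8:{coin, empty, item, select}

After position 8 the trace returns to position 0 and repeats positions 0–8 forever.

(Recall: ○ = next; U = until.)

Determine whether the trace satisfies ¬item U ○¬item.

Holds

Walking from position 0: ○¬item first holds at position 0, and ¬item holds at every earlier position along the way, so ¬item U ○¬item holds.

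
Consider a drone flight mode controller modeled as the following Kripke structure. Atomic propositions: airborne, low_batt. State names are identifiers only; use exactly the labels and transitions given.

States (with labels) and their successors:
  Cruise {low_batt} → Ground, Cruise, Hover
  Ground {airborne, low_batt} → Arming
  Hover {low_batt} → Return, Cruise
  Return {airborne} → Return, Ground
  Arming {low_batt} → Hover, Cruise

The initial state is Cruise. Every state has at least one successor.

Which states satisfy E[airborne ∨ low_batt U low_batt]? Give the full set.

{Cruise, Ground, Hover, Return, Arming}

States satisfying airborne ∨ low_batt: {Cruise, Ground, Hover, Return, Arming}.
States satisfying low_batt: {Cruise, Ground, Hover, Arming}.
States satisfying E[airborne ∨ low_batt U low_batt]: {Cruise, Ground, Hover, Return, Arming}.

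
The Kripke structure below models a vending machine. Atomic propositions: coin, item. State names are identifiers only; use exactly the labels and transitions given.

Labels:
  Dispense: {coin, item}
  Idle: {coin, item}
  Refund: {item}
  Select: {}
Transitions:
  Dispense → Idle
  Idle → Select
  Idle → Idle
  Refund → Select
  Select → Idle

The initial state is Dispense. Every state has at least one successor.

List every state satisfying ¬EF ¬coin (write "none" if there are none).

none

States satisfying ¬coin: {Refund, Select}.
States satisfying EF ¬coin: {Dispense, Idle, Refund, Select}.
States satisfying ¬EF ¬coin: ∅.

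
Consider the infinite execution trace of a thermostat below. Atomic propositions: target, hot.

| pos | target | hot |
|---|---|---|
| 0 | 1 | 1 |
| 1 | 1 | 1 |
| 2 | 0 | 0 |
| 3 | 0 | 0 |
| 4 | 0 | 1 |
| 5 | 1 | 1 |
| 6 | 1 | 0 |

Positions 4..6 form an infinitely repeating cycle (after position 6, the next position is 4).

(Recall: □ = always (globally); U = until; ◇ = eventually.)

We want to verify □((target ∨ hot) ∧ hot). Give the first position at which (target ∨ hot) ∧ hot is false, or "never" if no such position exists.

2

Check (target ∨ hot) ∧ hot at each position in order: 0 ✓, 1 ✓.
At position 2 the labels are {}, so (target ∨ hot) ∧ hot is false there. This is the first violation.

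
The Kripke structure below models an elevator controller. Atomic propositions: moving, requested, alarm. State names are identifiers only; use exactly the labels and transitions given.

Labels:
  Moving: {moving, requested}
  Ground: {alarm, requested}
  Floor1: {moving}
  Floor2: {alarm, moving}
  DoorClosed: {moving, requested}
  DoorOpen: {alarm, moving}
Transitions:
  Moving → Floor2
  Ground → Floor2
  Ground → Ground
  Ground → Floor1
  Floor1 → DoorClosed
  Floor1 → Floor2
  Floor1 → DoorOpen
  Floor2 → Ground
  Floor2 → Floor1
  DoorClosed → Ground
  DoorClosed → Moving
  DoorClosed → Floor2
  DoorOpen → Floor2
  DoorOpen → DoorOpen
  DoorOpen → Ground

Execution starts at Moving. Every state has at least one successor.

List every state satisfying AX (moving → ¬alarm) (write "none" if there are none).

States satisfying moving → ¬alarm: {Moving, Ground, Floor1, DoorClosed}.
States satisfying AX (moving → ¬alarm): {Floor2}.

{Floor2}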